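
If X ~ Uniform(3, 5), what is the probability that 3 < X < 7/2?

P(3 < X < 7/2) = ∫_{3}^{7/2} f(x) dx
where f(x) = \frac{1}{2}
= \frac{1}{4}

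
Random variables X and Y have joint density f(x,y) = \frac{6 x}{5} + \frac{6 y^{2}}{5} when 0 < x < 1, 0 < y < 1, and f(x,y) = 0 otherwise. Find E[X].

E[X] = ∫_0^1 ∫_0^1 x × f(x,y) dy dx
= ∫_0^1 ∫_0^1 x × (\frac{6 x}{5} + \frac{6 y^{2}}{5}) dy dx
= \frac{3}{5}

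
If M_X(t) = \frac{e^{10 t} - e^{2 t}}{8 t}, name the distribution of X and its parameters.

The MGF M(t) = \frac{e^{10 t} - e^{2 t}}{8 t} is the standard form for the Uniform distribution.
Comparing with the known MGF formula identifies: Uniform(2, 10)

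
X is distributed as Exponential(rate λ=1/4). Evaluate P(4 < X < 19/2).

P(4 < X < 19/2) = ∫_{4}^{19/2} f(x) dx
where f(x) = \frac{e^{- \frac{x}{4}}}{4}
= - \frac{1}{e^{\frac{19}{8}}} + e^{-1}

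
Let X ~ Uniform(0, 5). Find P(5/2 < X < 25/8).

P(5/2 < X < 25/8) = ∫_{5/2}^{25/8} f(x) dx
where f(x) = \frac{1}{5}
= \frac{1}{8}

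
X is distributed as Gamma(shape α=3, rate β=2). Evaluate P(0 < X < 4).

P(0 < X < 4) = ∫_{0}^{4} f(x) dx
where f(x) = 4 x^{2} e^{- 2 x}
= 1 - \frac{41}{e^{8}}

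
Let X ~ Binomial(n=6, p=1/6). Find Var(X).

For X ~ Binomial(n=6, p=1/6):
Var(X) = \frac{5}{6}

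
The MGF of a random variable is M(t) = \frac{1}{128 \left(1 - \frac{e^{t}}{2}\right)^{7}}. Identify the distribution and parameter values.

The MGF M(t) = \frac{1}{128 \left(1 - \frac{e^{t}}{2}\right)^{7}} is the standard form for the NegativeBinomial distribution.
Comparing with the known MGF formula identifies: NegBin(r=7, p=1/2), X = failures before r-th success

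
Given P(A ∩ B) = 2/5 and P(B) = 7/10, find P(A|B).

P(A|B) = P(A ∩ B) / P(B)
= (2/5) / (7/10)
= 4/7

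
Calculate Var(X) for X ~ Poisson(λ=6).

For X ~ Poisson(λ=6):
Var(X) = 6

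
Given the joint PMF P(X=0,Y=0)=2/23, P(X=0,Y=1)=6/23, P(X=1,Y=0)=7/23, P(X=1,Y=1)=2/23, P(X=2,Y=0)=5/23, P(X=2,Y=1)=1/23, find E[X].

First find marginal of X:
P(X=0) = 8/23
P(X=1) = 9/23
P(X=2) = 6/23
E[X] = 0 × 8/23 + 1 × 9/23 + 2 × 6/23 = 21/23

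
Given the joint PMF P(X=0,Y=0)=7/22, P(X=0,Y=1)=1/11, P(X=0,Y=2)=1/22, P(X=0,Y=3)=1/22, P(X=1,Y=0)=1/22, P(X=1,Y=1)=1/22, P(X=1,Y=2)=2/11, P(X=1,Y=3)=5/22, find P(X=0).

P(X=0) = P(X=0,Y=0) + P(X=0,Y=1) + P(X=0,Y=2) + P(X=0,Y=3)
= 7/22 + 1/11 + 1/22 + 1/22
= 1/2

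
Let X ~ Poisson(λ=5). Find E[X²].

Using the identity E[X²] = Var(X) + (E[X])²:
E[X] = 5
Var(X) = 5
E[X²] = 5 + (5)²
= 30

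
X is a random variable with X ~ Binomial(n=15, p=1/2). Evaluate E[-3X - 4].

For X ~ Binomial(n=15, p=1/2):
E[X] = \frac{15}{2}
E[-3X - 4] = -3 × E[X] - 4 = - \frac{53}{2}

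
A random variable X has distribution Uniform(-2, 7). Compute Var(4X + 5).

For X ~ Uniform(-2, 7):
Var(X) = \frac{27}{4}
Var(4X + 5) = (4)² × Var(X) = 16 × \frac{27}{4} = 108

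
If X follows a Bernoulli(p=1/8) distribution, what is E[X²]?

Using the identity E[X²] = Var(X) + (E[X])²:
E[X] = \frac{1}{8}
Var(X) = \frac{7}{64}
E[X²] = \frac{7}{64} + (\frac{1}{8})²
= \frac{1}{8}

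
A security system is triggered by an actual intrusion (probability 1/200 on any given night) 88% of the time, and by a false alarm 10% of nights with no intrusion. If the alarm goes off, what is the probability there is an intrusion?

Let D = the rare event, + = positive/flagged.
P(D) = 1/200
P(+|D) = 88/100 = 22/25
P(+|D') = 10/100 = 1/10
P(+) = P(+|D)P(D) + P(+|D')P(D')
     = \frac{22}{25} × \frac{1}{200} + \frac{1}{10} × \frac{199}{200}
     = \frac{1039}{10000}
P(D|+) = P(+|D)P(D)/P(+) = \frac{44}{1039}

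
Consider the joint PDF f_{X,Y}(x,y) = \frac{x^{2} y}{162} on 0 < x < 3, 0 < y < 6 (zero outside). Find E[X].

f_X(x) = ∫_0^6 \frac{x^{2} y}{162} dy = \frac{x^{2}}{9}
E[X] = ∫_0^3 x × (\frac{x^{2}}{9}) dx = \frac{9}{4}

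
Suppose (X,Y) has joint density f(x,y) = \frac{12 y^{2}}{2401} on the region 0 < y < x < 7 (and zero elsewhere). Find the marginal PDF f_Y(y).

f_Y(y) = ∫_y^7 \frac{12 y^{2}}{2401} dx = \frac{12 y^{2} \left(7 - y\right)}{2401}
for 0 < y < 7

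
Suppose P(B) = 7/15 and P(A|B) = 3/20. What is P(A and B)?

By definition, P(A|B) = P(A ∩ B) / P(B)
So P(A ∩ B) = P(A|B) × P(B)
= 3/20 × 7/15
= 7/100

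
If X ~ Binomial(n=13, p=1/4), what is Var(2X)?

For X ~ Binomial(n=13, p=1/4):
Var(X) = \frac{39}{16}
Var(2X) = (2)² × Var(X) = 4 × \frac{39}{16} = \frac{39}{4}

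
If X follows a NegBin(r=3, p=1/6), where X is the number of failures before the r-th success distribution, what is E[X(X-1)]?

E[X(X-1)] = E[X² - X] = E[X²] - E[X]
E[X] = 15
E[X²] = Var(X) + (E[X])² = 90 + (15)² = 315
E[X(X-1)] = 315 - 15 = 300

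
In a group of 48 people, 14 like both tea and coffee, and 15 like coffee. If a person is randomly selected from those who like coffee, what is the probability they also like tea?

P(A ∩ B) = 14/48 = 7/24
P(B) = 15/48 = 5/16
P(A|B) = P(A ∩ B) / P(B) = (7/24) / (5/16) = 14/15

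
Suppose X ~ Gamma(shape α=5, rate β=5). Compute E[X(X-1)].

E[X(X-1)] = E[X² - X] = E[X²] - E[X]
E[X] = 1
E[X²] = Var(X) + (E[X])² = \frac{1}{5} + (1)² = \frac{6}{5}
E[X(X-1)] = \frac{6}{5} - 1 = \frac{1}{5}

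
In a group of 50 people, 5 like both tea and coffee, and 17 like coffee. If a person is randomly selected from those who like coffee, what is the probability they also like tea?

P(A ∩ B) = 5/50 = 1/10
P(B) = 17/50
P(A|B) = P(A ∩ B) / P(B) = (1/10) / (17/50) = 5/17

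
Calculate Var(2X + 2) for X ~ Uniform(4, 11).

For X ~ Uniform(4, 11):
Var(X) = \frac{49}{12}
Var(2X + 2) = (2)² × Var(X) = 4 × \frac{49}{12} = \frac{49}{3}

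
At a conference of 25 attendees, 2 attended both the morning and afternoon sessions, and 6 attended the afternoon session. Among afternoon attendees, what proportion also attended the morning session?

P(A ∩ B) = 2/25
P(B) = 6/25
P(A|B) = P(A ∩ B) / P(B) = (2/25) / (6/25) = 1/3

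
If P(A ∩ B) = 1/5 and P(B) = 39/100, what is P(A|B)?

P(A|B) = P(A ∩ B) / P(B)
= (1/5) / (39/100)
= 20/39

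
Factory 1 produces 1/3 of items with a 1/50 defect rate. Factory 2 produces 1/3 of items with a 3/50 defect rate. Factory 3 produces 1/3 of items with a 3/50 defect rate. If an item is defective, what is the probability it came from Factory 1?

Using Bayes' theorem:
P(F1) = 1/3, P(D|F1) = 1/50
P(F2) = 1/3, P(D|F2) = 3/50
P(F3) = 1/3, P(D|F3) = 3/50
P(D) = P(D|F1)P(F1) + P(D|F2)P(F2) + P(D|F3)P(F3)
     = \frac{7}{150}
P(F1|D) = P(D|F1)P(F1) / P(D)
= \frac{1}{7}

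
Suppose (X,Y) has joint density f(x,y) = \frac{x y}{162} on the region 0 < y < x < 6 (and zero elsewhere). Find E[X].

f_X(x) = ∫_0^x \frac{x y}{162} dy = \frac{x^{3}}{324}
E[X] = ∫_0^6 x × (\frac{x^{3}}{324}) dx = \frac{24}{5}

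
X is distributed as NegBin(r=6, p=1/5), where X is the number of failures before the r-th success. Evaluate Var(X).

For X ~ NegBin(r=6, p=1/5), where X is the number of failures before the r-th success:
Var(X) = 120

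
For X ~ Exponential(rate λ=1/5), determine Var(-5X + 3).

For X ~ Exponential(rate λ=1/5):
Var(X) = 25
Var(-5X + 3) = (-5)² × Var(X) = 25 × 25 = 625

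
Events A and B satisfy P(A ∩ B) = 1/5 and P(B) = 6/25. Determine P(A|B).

P(A|B) = P(A ∩ B) / P(B)
= (1/5) / (6/25)
= 5/6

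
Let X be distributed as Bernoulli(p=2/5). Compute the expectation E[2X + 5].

For X ~ Bernoulli(p=2/5):
E[X] = \frac{2}{5}
E[2X + 5] = 2 × E[X] + 5 = \frac{29}{5}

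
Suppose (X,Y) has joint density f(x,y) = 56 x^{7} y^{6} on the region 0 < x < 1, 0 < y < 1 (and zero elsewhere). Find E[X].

E[X] = ∫_0^1 ∫_0^1 x × f(x,y) dy dx
= ∫_0^1 ∫_0^1 x × (56 x^{7} y^{6}) dy dx
= \frac{8}{9}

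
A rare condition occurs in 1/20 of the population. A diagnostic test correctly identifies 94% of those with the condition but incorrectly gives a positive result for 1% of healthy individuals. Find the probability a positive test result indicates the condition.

Let D = the rare event, + = positive/flagged.
P(D) = 1/20
P(+|D) = 94/100 = 47/50
P(+|D') = 1/100
P(+) = P(+|D)P(D) + P(+|D')P(D')
     = \frac{47}{50} × \frac{1}{20} + \frac{1}{100} × \frac{19}{20}
     = \frac{113}{2000}
P(D|+) = P(+|D)P(D)/P(+) = \frac{94}{113}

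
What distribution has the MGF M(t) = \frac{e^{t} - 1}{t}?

The MGF M(t) = \frac{e^{t} - 1}{t} is the standard form for the Uniform distribution.
Comparing with the known MGF formula identifies: Uniform(0, 1)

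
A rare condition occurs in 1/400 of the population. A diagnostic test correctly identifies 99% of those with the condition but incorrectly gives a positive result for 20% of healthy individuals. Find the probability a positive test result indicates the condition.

Let D = the rare event, + = positive/flagged.
P(D) = 1/400
P(+|D) = 99/100
P(+|D') = 20/100 = 1/5
P(+) = P(+|D)P(D) + P(+|D')P(D')
     = \frac{99}{100} × \frac{1}{400} + \frac{1}{5} × \frac{399}{400}
     = \frac{8079}{40000}
P(D|+) = P(+|D)P(D)/P(+) = \frac{33}{2693}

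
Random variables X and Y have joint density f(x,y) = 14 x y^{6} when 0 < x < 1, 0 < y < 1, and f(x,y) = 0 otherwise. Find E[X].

E[X] = ∫_0^1 ∫_0^1 x × f(x,y) dy dx
= ∫_0^1 ∫_0^1 x × (14 x y^{6}) dy dx
= \frac{2}{3}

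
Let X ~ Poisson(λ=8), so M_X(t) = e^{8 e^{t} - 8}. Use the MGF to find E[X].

To find E[X], compute M^(1)(0):
M^(1)(t) = 8 e^{t} e^{8 e^{t} - 8}
M^(1)(0) = 8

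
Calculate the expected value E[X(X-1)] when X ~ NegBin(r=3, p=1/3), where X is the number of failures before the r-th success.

E[X(X-1)] = E[X² - X] = E[X²] - E[X]
E[X] = 6
E[X²] = Var(X) + (E[X])² = 18 + (6)² = 54
E[X(X-1)] = 54 - 6 = 48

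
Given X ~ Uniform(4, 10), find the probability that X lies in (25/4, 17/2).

P(25/4 < X < 17/2) = ∫_{25/4}^{17/2} f(x) dx
where f(x) = \frac{1}{6}
= \frac{3}{8}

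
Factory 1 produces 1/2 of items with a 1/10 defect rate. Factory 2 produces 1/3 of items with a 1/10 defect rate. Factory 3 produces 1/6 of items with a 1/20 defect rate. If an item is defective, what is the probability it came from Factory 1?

Using Bayes' theorem:
P(F1) = 1/2, P(D|F1) = 1/10
P(F2) = 1/3, P(D|F2) = 1/10
P(F3) = 1/6, P(D|F3) = 1/20
P(D) = P(D|F1)P(F1) + P(D|F2)P(F2) + P(D|F3)P(F3)
     = \frac{11}{120}
P(F1|D) = P(D|F1)P(F1) / P(D)
= \frac{6}{11}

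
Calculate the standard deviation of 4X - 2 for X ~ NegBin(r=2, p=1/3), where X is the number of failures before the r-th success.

For X ~ NegBin(r=2, p=1/3), where X is the number of failures before the r-th success:
Var(X) = 12
SD(X) = √(Var(X)) = √(12) = 2 \sqrt{3}
SD(4X - 2) = |4| × SD(X) = 4 × 2 \sqrt{3} = 8 \sqrt{3}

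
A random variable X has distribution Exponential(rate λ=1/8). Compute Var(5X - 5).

For X ~ Exponential(rate λ=1/8):
Var(X) = 64
Var(5X - 5) = (5)² × Var(X) = 25 × 64 = 1600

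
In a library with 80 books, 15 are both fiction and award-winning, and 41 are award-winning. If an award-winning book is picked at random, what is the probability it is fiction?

P(A ∩ B) = 15/80 = 3/16
P(B) = 41/80
P(A|B) = P(A ∩ B) / P(B) = (3/16) / (41/80) = 15/41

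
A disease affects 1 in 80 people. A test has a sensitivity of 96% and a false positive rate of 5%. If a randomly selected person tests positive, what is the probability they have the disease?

Let D = the rare event, + = positive/flagged.
P(D) = 1/80
P(+|D) = 96/100 = 24/25
P(+|D') = 5/100 = 1/20
P(+) = P(+|D)P(D) + P(+|D')P(D')
     = \frac{24}{25} × \frac{1}{80} + \frac{1}{20} × \frac{79}{80}
     = \frac{491}{8000}
P(D|+) = P(+|D)P(D)/P(+) = \frac{96}{491}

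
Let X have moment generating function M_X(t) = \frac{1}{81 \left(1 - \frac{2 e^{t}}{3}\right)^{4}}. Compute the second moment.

To find E[X^2], compute M^(2)(0):
M^(1)(t) = \frac{8 e^{t}}{243 \left(1 - \frac{2 e^{t}}{3}\right)^{5}}
M^(2)(t) = \frac{8 e^{t}}{243 \left(1 - \frac{2 e^{t}}{3}\right)^{5}} + \frac{80 e^{2 t}}{729 \left(1 - \frac{2 e^{t}}{3}\right)^{6}}
M^(2)(0) = 88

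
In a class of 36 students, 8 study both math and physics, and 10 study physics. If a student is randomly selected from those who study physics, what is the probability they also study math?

P(A ∩ B) = 8/36 = 2/9
P(B) = 10/36 = 5/18
P(A|B) = P(A ∩ B) / P(B) = (2/9) / (5/18) = 4/5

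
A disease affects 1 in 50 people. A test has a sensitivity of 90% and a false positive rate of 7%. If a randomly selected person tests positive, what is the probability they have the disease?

Let D = the rare event, + = positive/flagged.
P(D) = 1/50
P(+|D) = 90/100 = 9/10
P(+|D') = 7/100
P(+) = P(+|D)P(D) + P(+|D')P(D')
     = \frac{9}{10} × \frac{1}{50} + \frac{7}{100} × \frac{49}{50}
     = \frac{433}{5000}
P(D|+) = P(+|D)P(D)/P(+) = \frac{90}{433}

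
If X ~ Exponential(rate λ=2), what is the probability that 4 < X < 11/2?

P(4 < X < 11/2) = ∫_{4}^{11/2} f(x) dx
where f(x) = 2 e^{- 2 x}
= - \frac{1 - e^{3}}{e^{11}}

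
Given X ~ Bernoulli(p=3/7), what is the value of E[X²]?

Using the identity E[X²] = Var(X) + (E[X])²:
E[X] = \frac{3}{7}
Var(X) = \frac{12}{49}
E[X²] = \frac{12}{49} + (\frac{3}{7})²
= \frac{3}{7}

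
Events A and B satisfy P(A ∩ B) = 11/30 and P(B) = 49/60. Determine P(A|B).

P(A|B) = P(A ∩ B) / P(B)
= (11/30) / (49/60)
= 22/49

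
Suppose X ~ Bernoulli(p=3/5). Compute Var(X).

For X ~ Bernoulli(p=3/5):
Var(X) = \frac{6}{25}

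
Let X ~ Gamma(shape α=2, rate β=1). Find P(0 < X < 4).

P(0 < X < 4) = ∫_{0}^{4} f(x) dx
where f(x) = x e^{- x}
= 1 - \frac{5}{e^{4}}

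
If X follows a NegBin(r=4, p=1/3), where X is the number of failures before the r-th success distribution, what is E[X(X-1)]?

E[X(X-1)] = E[X² - X] = E[X²] - E[X]
E[X] = 8
E[X²] = Var(X) + (E[X])² = 24 + (8)² = 88
E[X(X-1)] = 88 - 8 = 80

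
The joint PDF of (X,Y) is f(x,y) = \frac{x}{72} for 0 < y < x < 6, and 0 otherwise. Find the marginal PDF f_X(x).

f_X(x) = ∫_0^x \frac{x}{72} dy = \frac{x^{2}}{72}
for 0 < x < 6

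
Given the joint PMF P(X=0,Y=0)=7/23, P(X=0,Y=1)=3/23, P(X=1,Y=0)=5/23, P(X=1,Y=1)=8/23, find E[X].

First find marginal of X:
P(X=0) = 10/23
P(X=1) = 13/23
E[X] = 0 × 10/23 + 1 × 13/23 = 13/23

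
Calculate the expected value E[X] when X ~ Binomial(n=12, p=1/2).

For X ~ Binomial(n=12, p=1/2), the expected value is:
E[X] = 6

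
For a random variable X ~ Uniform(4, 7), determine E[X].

For X ~ Uniform(4, 7), the expected value is:
E[X] = \frac{11}{2}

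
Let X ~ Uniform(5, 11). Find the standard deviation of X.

For X ~ Uniform(5, 11):
Var(X) = 3
SD(X) = √(Var(X)) = √(3) = \sqrt{3}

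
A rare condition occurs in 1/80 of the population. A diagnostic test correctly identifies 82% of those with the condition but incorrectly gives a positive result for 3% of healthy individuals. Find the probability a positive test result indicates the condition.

Let D = the rare event, + = positive/flagged.
P(D) = 1/80
P(+|D) = 82/100 = 41/50
P(+|D') = 3/100
P(+) = P(+|D)P(D) + P(+|D')P(D')
     = \frac{41}{50} × \frac{1}{80} + \frac{3}{100} × \frac{79}{80}
     = \frac{319}{8000}
P(D|+) = P(+|D)P(D)/P(+) = \frac{82}{319}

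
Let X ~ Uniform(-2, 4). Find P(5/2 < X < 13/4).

P(5/2 < X < 13/4) = ∫_{5/2}^{13/4} f(x) dx
where f(x) = \frac{1}{6}
= \frac{1}{8}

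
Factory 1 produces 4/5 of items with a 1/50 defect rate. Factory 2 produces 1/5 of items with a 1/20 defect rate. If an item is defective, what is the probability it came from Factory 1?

Using Bayes' theorem:
P(F1) = 4/5, P(D|F1) = 1/50
P(F2) = 1/5, P(D|F2) = 1/20
P(D) = P(D|F1)P(F1) + P(D|F2)P(F2)
     = \frac{13}{500}
P(F1|D) = P(D|F1)P(F1) / P(D)
= \frac{8}{13}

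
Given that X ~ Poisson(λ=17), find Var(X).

For X ~ Poisson(λ=17):
Var(X) = 17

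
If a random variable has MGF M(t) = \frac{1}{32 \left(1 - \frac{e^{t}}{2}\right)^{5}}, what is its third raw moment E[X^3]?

To find E[X^3], compute M^(3)(0):
M^(1)(t) = \frac{5 e^{t}}{64 \left(1 - \frac{e^{t}}{2}\right)^{6}}
M^(2)(t) = \frac{5 e^{t}}{64 \left(1 - \frac{e^{t}}{2}\right)^{6}} + \frac{15 e^{2 t}}{64 \left(1 - \frac{e^{t}}{2}\right)^{7}}
M^(3)(t) = \frac{5 e^{t}}{64 \left(1 - \frac{e^{t}}{2}\right)^{6}} + \frac{45 e^{2 t}}{64 \left(1 - \frac{e^{t}}{2}\right)^{7}} + \frac{105 e^{3 t}}{128 \left(1 - \frac{e^{t}}{2}\right)^{8}}
M^(3)(0) = 305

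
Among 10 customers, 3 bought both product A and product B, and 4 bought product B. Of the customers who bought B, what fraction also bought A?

P(A ∩ B) = 3/10
P(B) = 4/10 = 2/5
P(A|B) = P(A ∩ B) / P(B) = (3/10) / (2/5) = 3/4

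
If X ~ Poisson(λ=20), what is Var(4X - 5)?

For X ~ Poisson(λ=20):
Var(X) = 20
Var(4X - 5) = (4)² × Var(X) = 16 × 20 = 320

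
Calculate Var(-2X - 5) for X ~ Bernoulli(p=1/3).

For X ~ Bernoulli(p=1/3):
Var(X) = \frac{2}{9}
Var(-2X - 5) = (-2)² × Var(X) = 4 × \frac{2}{9} = \frac{8}{9}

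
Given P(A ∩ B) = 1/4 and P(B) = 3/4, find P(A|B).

P(A|B) = P(A ∩ B) / P(B)
= (1/4) / (3/4)
= 1/3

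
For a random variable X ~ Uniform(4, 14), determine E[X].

For X ~ Uniform(4, 14), the expected value is:
E[X] = 9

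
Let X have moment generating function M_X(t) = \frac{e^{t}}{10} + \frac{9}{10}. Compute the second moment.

To find E[X^2], compute M^(2)(0):
M^(1)(t) = \frac{e^{t}}{10}
M^(2)(t) = \frac{e^{t}}{10}
M^(2)(0) = \frac{1}{10}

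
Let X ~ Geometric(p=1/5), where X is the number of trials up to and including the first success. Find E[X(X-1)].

E[X(X-1)] = E[X² - X] = E[X²] - E[X]
E[X] = 5
E[X²] = Var(X) + (E[X])² = 20 + (5)² = 45
E[X(X-1)] = 45 - 5 = 40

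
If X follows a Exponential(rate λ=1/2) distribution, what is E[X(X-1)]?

E[X(X-1)] = E[X² - X] = E[X²] - E[X]
E[X] = 2
E[X²] = Var(X) + (E[X])² = 4 + (2)² = 8
E[X(X-1)] = 8 - 2 = 6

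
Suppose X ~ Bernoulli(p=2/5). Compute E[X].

For X ~ Bernoulli(p=2/5), the expected value is:
E[X] = \frac{2}{5}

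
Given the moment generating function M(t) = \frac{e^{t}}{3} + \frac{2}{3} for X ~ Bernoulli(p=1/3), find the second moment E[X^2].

To find E[X^2], compute M^(2)(0):
M^(1)(t) = \frac{e^{t}}{3}
M^(2)(t) = \frac{e^{t}}{3}
M^(2)(0) = \frac{1}{3}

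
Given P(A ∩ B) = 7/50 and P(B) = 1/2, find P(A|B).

P(A|B) = P(A ∩ B) / P(B)
= (7/50) / (1/2)
= 7/25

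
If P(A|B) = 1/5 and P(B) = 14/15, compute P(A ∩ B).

By definition, P(A|B) = P(A ∩ B) / P(B)
So P(A ∩ B) = P(A|B) × P(B)
= 1/5 × 14/15
= 14/75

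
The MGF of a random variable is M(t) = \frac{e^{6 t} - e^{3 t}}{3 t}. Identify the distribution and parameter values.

The MGF M(t) = \frac{e^{6 t} - e^{3 t}}{3 t} is the standard form for the Uniform distribution.
Comparing with the known MGF formula identifies: Uniform(3, 6)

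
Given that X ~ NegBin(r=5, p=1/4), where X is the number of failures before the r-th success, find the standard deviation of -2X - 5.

For X ~ NegBin(r=5, p=1/4), where X is the number of failures before the r-th success:
Var(X) = 60
SD(X) = √(Var(X)) = √(60) = 2 \sqrt{15}
SD(-2X - 5) = |-2| × SD(X) = 2 × 2 \sqrt{15} = 4 \sqrt{15}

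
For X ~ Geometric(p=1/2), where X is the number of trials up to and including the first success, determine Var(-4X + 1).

For X ~ Geometric(p=1/2), where X is the number of trials up to and including the first success:
Var(X) = 2
Var(-4X + 1) = (-4)² × Var(X) = 16 × 2 = 32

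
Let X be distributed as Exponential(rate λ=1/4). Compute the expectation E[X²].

Using the identity E[X²] = Var(X) + (E[X])²:
E[X] = 4
Var(X) = 16
E[X²] = 16 + (4)²
= 32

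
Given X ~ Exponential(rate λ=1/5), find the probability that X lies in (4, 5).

P(4 < X < 5) = ∫_{4}^{5} f(x) dx
where f(x) = \frac{e^{- \frac{x}{5}}}{5}
= - \frac{1}{e} + e^{- \frac{4}{5}}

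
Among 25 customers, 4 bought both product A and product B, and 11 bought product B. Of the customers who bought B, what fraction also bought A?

P(A ∩ B) = 4/25
P(B) = 11/25
P(A|B) = P(A ∩ B) / P(B) = (4/25) / (11/25) = 4/11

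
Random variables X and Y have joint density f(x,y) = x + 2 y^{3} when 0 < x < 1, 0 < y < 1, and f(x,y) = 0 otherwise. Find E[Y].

E[Y] = ∫_0^1 ∫_0^1 y × f(x,y) dx dy
= \frac{13}{20}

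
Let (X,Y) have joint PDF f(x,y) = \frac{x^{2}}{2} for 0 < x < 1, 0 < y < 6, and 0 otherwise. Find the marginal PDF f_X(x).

f_X(x) = ∫_0^6 f(x,y) dy
= ∫_0^6 \frac{x^{2}}{2} dy
= 3 x^{2} for 0 < x < 1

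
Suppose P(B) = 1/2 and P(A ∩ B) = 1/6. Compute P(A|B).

P(A|B) = P(A ∩ B) / P(B)
= (1/6) / (1/2)
= 1/3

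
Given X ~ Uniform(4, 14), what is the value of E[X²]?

Using the identity E[X²] = Var(X) + (E[X])²:
E[X] = 9
Var(X) = \frac{25}{3}
E[X²] = \frac{25}{3} + (9)²
= \frac{268}{3}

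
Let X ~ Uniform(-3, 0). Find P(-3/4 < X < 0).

P(-3/4 < X < 0) = ∫_{-3/4}^{0} f(x) dx
where f(x) = \frac{1}{3}
= \frac{1}{4}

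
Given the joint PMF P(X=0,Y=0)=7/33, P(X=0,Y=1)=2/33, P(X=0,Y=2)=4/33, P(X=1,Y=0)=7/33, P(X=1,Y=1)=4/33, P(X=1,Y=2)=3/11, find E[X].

First find marginal of X:
P(X=0) = 13/33
P(X=1) = 20/33
E[X] = 0 × 13/33 + 1 × 20/33 = 20/33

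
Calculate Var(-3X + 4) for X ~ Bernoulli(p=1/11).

For X ~ Bernoulli(p=1/11):
Var(X) = \frac{10}{121}
Var(-3X + 4) = (-3)² × Var(X) = 9 × \frac{10}{121} = \frac{90}{121}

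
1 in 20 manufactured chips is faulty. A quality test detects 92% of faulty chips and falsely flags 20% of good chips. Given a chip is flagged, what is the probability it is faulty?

Let D = the rare event, + = positive/flagged.
P(D) = 1/20
P(+|D) = 92/100 = 23/25
P(+|D') = 20/100 = 1/5
P(+) = P(+|D)P(D) + P(+|D')P(D')
     = \frac{23}{25} × \frac{1}{20} + \frac{1}{5} × \frac{19}{20}
     = \frac{59}{250}
P(D|+) = P(+|D)P(D)/P(+) = \frac{23}{118}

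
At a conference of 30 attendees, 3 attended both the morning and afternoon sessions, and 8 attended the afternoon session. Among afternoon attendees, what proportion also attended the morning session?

P(A ∩ B) = 3/30 = 1/10
P(B) = 8/30 = 4/15
P(A|B) = P(A ∩ B) / P(B) = (1/10) / (4/15) = 3/8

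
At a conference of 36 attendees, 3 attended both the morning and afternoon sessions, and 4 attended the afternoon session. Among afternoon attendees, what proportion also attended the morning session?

P(A ∩ B) = 3/36 = 1/12
P(B) = 4/36 = 1/9
P(A|B) = P(A ∩ B) / P(B) = (1/12) / (1/9) = 3/4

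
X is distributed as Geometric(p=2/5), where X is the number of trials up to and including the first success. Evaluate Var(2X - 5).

For X ~ Geometric(p=2/5), where X is the number of trials up to and including the first success:
Var(X) = \frac{15}{4}
Var(2X - 5) = (2)² × Var(X) = 4 × \frac{15}{4} = 15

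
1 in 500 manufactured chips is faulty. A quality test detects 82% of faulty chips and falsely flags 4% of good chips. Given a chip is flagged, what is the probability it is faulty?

Let D = the rare event, + = positive/flagged.
P(D) = 1/500
P(+|D) = 82/100 = 41/50
P(+|D') = 4/100 = 1/25
P(+) = P(+|D)P(D) + P(+|D')P(D')
     = \frac{41}{50} × \frac{1}{500} + \frac{1}{25} × \frac{499}{500}
     = \frac{1039}{25000}
P(D|+) = P(+|D)P(D)/P(+) = \frac{41}{1039}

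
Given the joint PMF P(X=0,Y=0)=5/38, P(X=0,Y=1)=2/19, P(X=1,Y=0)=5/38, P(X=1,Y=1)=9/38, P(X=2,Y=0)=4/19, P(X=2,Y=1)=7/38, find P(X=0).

P(X=0) = P(X=0,Y=0) + P(X=0,Y=1)
= 5/38 + 2/19
= 9/38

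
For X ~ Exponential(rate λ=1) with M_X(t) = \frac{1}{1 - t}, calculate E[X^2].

To find E[X^2], compute M^(2)(0):
M^(1)(t) = \frac{1}{\left(1 - t\right)^{2}}
M^(2)(t) = \frac{2}{\left(1 - t\right)^{3}}
M^(2)(0) = 2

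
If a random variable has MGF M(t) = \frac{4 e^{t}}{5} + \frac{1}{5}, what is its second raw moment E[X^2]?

To find E[X^2], compute M^(2)(0):
M^(1)(t) = \frac{4 e^{t}}{5}
M^(2)(t) = \frac{4 e^{t}}{5}
M^(2)(0) = \frac{4}{5}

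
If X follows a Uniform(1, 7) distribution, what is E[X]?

For X ~ Uniform(1, 7), the expected value is:
E[X] = 4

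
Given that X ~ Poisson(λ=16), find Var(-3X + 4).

For X ~ Poisson(λ=16):
Var(X) = 16
Var(-3X + 4) = (-3)² × Var(X) = 9 × 16 = 144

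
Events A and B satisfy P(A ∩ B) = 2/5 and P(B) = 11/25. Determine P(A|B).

P(A|B) = P(A ∩ B) / P(B)
= (2/5) / (11/25)
= 10/11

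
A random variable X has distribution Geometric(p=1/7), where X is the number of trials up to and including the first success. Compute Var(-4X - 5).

For X ~ Geometric(p=1/7), where X is the number of trials up to and including the first success:
Var(X) = 42
Var(-4X - 5) = (-4)² × Var(X) = 16 × 42 = 672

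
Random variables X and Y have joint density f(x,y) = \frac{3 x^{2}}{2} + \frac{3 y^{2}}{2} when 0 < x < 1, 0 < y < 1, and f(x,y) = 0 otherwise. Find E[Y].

E[Y] = ∫_0^1 ∫_0^1 y × f(x,y) dx dy
= \frac{5}{8}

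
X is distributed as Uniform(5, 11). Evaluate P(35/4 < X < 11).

P(35/4 < X < 11) = ∫_{35/4}^{11} f(x) dx
where f(x) = \frac{1}{6}
= \frac{3}{8}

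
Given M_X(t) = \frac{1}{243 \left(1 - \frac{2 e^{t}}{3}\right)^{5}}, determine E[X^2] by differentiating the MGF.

To find E[X^2], compute M^(2)(0):
M^(1)(t) = \frac{10 e^{t}}{729 \left(1 - \frac{2 e^{t}}{3}\right)^{6}}
M^(2)(t) = \frac{10 e^{t}}{729 \left(1 - \frac{2 e^{t}}{3}\right)^{6}} + \frac{40 e^{2 t}}{729 \left(1 - \frac{2 e^{t}}{3}\right)^{7}}
M^(2)(0) = 130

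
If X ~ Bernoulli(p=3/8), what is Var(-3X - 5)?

For X ~ Bernoulli(p=3/8):
Var(X) = \frac{15}{64}
Var(-3X - 5) = (-3)² × Var(X) = 9 × \frac{15}{64} = \frac{135}{64}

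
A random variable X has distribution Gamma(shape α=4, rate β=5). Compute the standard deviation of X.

For X ~ Gamma(shape α=4, rate β=5):
Var(X) = \frac{4}{25}
SD(X) = √(Var(X)) = √(\frac{4}{25}) = \frac{2}{5}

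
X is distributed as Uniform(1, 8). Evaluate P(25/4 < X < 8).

P(25/4 < X < 8) = ∫_{25/4}^{8} f(x) dx
where f(x) = \frac{1}{7}
= \frac{1}{4}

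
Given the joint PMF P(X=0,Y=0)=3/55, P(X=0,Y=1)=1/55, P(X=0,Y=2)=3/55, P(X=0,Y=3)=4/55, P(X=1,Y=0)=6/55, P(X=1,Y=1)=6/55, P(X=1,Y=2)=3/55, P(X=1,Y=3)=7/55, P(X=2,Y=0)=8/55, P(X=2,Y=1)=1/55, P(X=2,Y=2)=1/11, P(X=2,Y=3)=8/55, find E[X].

First find marginal of X:
P(X=0) = 1/5
P(X=1) = 2/5
P(X=2) = 2/5
E[X] = 0 × 1/5 + 1 × 2/5 + 2 × 2/5 = 6/5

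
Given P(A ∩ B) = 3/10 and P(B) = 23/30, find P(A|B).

P(A|B) = P(A ∩ B) / P(B)
= (3/10) / (23/30)
= 9/23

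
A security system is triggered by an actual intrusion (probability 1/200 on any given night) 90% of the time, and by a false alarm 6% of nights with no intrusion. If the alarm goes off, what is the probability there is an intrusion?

Let D = the rare event, + = positive/flagged.
P(D) = 1/200
P(+|D) = 90/100 = 9/10
P(+|D') = 6/100 = 3/50
P(+) = P(+|D)P(D) + P(+|D')P(D')
     = \frac{9}{10} × \frac{1}{200} + \frac{3}{50} × \frac{199}{200}
     = \frac{321}{5000}
P(D|+) = P(+|D)P(D)/P(+) = \frac{15}{214}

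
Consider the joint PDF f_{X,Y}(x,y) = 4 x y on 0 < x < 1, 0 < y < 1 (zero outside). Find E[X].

E[X] = ∫_0^1 ∫_0^1 x × f(x,y) dy dx
= ∫_0^1 ∫_0^1 x × (4 x y) dy dx
= \frac{2}{3}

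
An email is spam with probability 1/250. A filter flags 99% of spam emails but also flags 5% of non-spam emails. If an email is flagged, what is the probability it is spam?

Let D = the rare event, + = positive/flagged.
P(D) = 1/250
P(+|D) = 99/100
P(+|D') = 5/100 = 1/20
P(+) = P(+|D)P(D) + P(+|D')P(D')
     = \frac{99}{100} × \frac{1}{250} + \frac{1}{20} × \frac{249}{250}
     = \frac{168}{3125}
P(D|+) = P(+|D)P(D)/P(+) = \frac{33}{448}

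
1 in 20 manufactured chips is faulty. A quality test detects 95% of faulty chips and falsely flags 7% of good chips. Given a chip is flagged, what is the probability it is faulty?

Let D = the rare event, + = positive/flagged.
P(D) = 1/20
P(+|D) = 95/100 = 19/20
P(+|D') = 7/100
P(+) = P(+|D)P(D) + P(+|D')P(D')
     = \frac{19}{20} × \frac{1}{20} + \frac{7}{100} × \frac{19}{20}
     = \frac{57}{500}
P(D|+) = P(+|D)P(D)/P(+) = \frac{5}{12}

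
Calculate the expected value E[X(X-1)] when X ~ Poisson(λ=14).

E[X(X-1)] = E[X² - X] = E[X²] - E[X]
E[X] = 14
E[X²] = Var(X) + (E[X])² = 14 + (14)² = 210
E[X(X-1)] = 210 - 14 = 196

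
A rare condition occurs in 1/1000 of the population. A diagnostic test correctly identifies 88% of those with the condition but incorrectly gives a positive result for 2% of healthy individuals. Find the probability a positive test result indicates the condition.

Let D = the rare event, + = positive/flagged.
P(D) = 1/1000
P(+|D) = 88/100 = 22/25
P(+|D') = 2/100 = 1/50
P(+) = P(+|D)P(D) + P(+|D')P(D')
     = \frac{22}{25} × \frac{1}{1000} + \frac{1}{50} × \frac{999}{1000}
     = \frac{1043}{50000}
P(D|+) = P(+|D)P(D)/P(+) = \frac{44}{1043}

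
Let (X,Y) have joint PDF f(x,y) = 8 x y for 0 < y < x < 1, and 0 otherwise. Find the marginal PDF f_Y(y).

f_Y(y) = ∫_y^1 8 x y dx = 4 y \left(1 - y^{2}\right)
for 0 < y < 1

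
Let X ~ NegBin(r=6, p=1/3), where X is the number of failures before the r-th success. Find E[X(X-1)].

E[X(X-1)] = E[X² - X] = E[X²] - E[X]
E[X] = 12
E[X²] = Var(X) + (E[X])² = 36 + (12)² = 180
E[X(X-1)] = 180 - 12 = 168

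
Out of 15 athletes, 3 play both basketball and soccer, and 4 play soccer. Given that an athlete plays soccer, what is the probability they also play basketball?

P(A ∩ B) = 3/15 = 1/5
P(B) = 4/15
P(A|B) = P(A ∩ B) / P(B) = (1/5) / (4/15) = 3/4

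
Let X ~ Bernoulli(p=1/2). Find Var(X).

For X ~ Bernoulli(p=1/2):
Var(X) = \frac{1}{4}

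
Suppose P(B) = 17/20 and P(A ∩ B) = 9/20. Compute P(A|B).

P(A|B) = P(A ∩ B) / P(B)
= (9/20) / (17/20)
= 9/17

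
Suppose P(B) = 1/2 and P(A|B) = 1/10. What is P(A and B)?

By definition, P(A|B) = P(A ∩ B) / P(B)
So P(A ∩ B) = P(A|B) × P(B)
= 1/10 × 1/2
= 1/20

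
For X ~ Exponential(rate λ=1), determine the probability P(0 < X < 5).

P(0 < X < 5) = ∫_{0}^{5} f(x) dx
where f(x) = e^{- x}
= 1 - e^{-5}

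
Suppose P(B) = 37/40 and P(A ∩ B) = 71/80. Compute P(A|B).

P(A|B) = P(A ∩ B) / P(B)
= (71/80) / (37/40)
= 71/74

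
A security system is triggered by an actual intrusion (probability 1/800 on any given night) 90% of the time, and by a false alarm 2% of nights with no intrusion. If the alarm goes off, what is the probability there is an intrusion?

Let D = the rare event, + = positive/flagged.
P(D) = 1/800
P(+|D) = 90/100 = 9/10
P(+|D') = 2/100 = 1/50
P(+) = P(+|D)P(D) + P(+|D')P(D')
     = \frac{9}{10} × \frac{1}{800} + \frac{1}{50} × \frac{799}{800}
     = \frac{211}{10000}
P(D|+) = P(+|D)P(D)/P(+) = \frac{45}{844}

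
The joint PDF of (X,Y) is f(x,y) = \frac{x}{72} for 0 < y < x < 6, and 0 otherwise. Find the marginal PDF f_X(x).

f_X(x) = ∫_0^x \frac{x}{72} dy = \frac{x^{2}}{72}
for 0 < x < 6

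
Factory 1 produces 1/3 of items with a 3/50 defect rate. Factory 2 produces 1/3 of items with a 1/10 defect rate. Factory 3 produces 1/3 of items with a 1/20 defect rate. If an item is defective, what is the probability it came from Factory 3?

Using Bayes' theorem:
P(F1) = 1/3, P(D|F1) = 3/50
P(F2) = 1/3, P(D|F2) = 1/10
P(F3) = 1/3, P(D|F3) = 1/20
P(D) = P(D|F1)P(F1) + P(D|F2)P(F2) + P(D|F3)P(F3)
     = \frac{7}{100}
P(F3|D) = P(D|F3)P(F3) / P(D)
= \frac{5}{21}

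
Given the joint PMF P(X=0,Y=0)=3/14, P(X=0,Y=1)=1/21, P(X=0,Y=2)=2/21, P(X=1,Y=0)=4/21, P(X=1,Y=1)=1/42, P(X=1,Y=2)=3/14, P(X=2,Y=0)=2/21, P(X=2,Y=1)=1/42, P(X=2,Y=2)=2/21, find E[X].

First find marginal of X:
P(X=0) = 5/14
P(X=1) = 3/7
P(X=2) = 3/14
E[X] = 0 × 5/14 + 1 × 3/7 + 2 × 3/14 = 6/7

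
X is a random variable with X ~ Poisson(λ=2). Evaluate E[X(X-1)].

E[X(X-1)] = E[X² - X] = E[X²] - E[X]
E[X] = 2
E[X²] = Var(X) + (E[X])² = 2 + (2)² = 6
E[X(X-1)] = 6 - 2 = 4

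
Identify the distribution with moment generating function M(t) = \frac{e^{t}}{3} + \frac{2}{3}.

The MGF M(t) = \frac{e^{t}}{3} + \frac{2}{3} is the standard form for the Bernoulli distribution.
Comparing with the known MGF formula identifies: Bernoulli(p=1/3)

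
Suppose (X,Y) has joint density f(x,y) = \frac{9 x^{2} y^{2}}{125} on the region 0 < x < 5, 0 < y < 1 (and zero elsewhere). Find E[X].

f_X(x) = ∫_0^1 \frac{9 x^{2} y^{2}}{125} dy = \frac{3 x^{2}}{125}
E[X] = ∫_0^5 x × (\frac{3 x^{2}}{125}) dx = \frac{15}{4}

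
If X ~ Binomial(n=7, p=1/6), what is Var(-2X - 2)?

For X ~ Binomial(n=7, p=1/6):
Var(X) = \frac{35}{36}
Var(-2X - 2) = (-2)² × Var(X) = 4 × \frac{35}{36} = \frac{35}{9}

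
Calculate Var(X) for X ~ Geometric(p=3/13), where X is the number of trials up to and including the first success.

For X ~ Geometric(p=3/13), where X is the number of trials up to and including the first success:
Var(X) = \frac{130}{9}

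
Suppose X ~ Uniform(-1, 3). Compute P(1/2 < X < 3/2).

P(1/2 < X < 3/2) = ∫_{1/2}^{3/2} f(x) dx
where f(x) = \frac{1}{4}
= \frac{1}{4}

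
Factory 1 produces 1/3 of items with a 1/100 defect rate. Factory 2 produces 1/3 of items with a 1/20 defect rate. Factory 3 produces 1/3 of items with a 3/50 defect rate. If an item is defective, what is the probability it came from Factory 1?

Using Bayes' theorem:
P(F1) = 1/3, P(D|F1) = 1/100
P(F2) = 1/3, P(D|F2) = 1/20
P(F3) = 1/3, P(D|F3) = 3/50
P(D) = P(D|F1)P(F1) + P(D|F2)P(F2) + P(D|F3)P(F3)
     = \frac{1}{25}
P(F1|D) = P(D|F1)P(F1) / P(D)
= \frac{1}{12}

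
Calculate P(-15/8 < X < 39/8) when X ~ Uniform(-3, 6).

P(-15/8 < X < 39/8) = ∫_{-15/8}^{39/8} f(x) dx
where f(x) = \frac{1}{9}
= \frac{3}{4}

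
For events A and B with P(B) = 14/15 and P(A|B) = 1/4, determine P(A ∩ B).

By definition, P(A|B) = P(A ∩ B) / P(B)
So P(A ∩ B) = P(A|B) × P(B)
= 1/4 × 14/15
= 7/30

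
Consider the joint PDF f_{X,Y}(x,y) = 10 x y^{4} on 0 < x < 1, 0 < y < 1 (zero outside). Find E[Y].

E[Y] = ∫_0^1 ∫_0^1 y × f(x,y) dx dy
= \frac{5}{6}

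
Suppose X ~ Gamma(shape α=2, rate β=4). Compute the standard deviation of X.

For X ~ Gamma(shape α=2, rate β=4):
Var(X) = \frac{1}{8}
SD(X) = √(Var(X)) = √(\frac{1}{8}) = \frac{\sqrt{2}}{4}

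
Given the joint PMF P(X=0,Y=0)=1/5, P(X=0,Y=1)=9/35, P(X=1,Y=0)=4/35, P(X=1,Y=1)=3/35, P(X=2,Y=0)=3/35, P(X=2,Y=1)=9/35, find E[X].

First find marginal of X:
P(X=0) = 16/35
P(X=1) = 1/5
P(X=2) = 12/35
E[X] = 0 × 16/35 + 1 × 1/5 + 2 × 12/35 = 31/35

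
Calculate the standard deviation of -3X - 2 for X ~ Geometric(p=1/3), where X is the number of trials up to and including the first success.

For X ~ Geometric(p=1/3), where X is the number of trials up to and including the first success:
Var(X) = 6
SD(X) = √(Var(X)) = √(6) = \sqrt{6}
SD(-3X - 2) = |-3| × SD(X) = 3 × \sqrt{6} = 3 \sqrt{6}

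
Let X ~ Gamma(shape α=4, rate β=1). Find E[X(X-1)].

E[X(X-1)] = E[X² - X] = E[X²] - E[X]
E[X] = 4
E[X²] = Var(X) + (E[X])² = 4 + (4)² = 20
E[X(X-1)] = 20 - 4 = 16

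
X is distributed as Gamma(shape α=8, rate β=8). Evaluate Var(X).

For X ~ Gamma(shape α=8, rate β=8):
Var(X) = \frac{1}{8}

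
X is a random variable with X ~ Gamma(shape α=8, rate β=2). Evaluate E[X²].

Using the identity E[X²] = Var(X) + (E[X])²:
E[X] = 4
Var(X) = 2
E[X²] = 2 + (4)²
= 18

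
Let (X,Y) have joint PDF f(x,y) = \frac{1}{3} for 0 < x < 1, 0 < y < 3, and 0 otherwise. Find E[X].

f_X(x) = ∫_0^3 \frac{1}{3} dy = 1
E[X] = ∫_0^1 x × (1) dx = \frac{1}{2}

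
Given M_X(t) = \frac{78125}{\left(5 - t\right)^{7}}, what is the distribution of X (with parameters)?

The MGF M(t) = \frac{78125}{\left(5 - t\right)^{7}} is the standard form for the Gamma distribution.
Comparing with the known MGF formula identifies: Gamma(shape α=7, rate β=5)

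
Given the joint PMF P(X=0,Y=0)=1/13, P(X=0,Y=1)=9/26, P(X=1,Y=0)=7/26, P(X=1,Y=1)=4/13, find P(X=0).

P(X=0) = P(X=0,Y=0) + P(X=0,Y=1)
= 1/13 + 9/26
= 11/26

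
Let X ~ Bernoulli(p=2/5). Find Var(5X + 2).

For X ~ Bernoulli(p=2/5):
Var(X) = \frac{6}{25}
Var(5X + 2) = (5)² × Var(X) = 25 × \frac{6}{25} = 6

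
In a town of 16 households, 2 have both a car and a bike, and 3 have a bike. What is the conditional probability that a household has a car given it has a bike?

P(A ∩ B) = 2/16 = 1/8
P(B) = 3/16
P(A|B) = P(A ∩ B) / P(B) = (1/8) / (3/16) = 2/3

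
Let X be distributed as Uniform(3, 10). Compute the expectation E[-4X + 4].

For X ~ Uniform(3, 10):
E[X] = \frac{13}{2}
E[-4X + 4] = -4 × E[X] + 4 = -22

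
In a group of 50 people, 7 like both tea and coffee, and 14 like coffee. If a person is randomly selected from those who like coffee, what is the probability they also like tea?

P(A ∩ B) = 7/50
P(B) = 14/50 = 7/25
P(A|B) = P(A ∩ B) / P(B) = (7/50) / (7/25) = 1/2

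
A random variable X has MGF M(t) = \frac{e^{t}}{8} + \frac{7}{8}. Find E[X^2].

To find E[X^2], compute M^(2)(0):
M^(1)(t) = \frac{e^{t}}{8}
M^(2)(t) = \frac{e^{t}}{8}
M^(2)(0) = \frac{1}{8}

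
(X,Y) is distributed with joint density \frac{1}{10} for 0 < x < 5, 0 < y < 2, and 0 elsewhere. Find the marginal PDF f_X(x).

f_X(x) = ∫_0^2 f(x,y) dy
= ∫_0^2 \frac{1}{10} dy
= \frac{1}{5} for 0 < x < 5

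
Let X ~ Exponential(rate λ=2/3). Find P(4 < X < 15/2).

P(4 < X < 15/2) = ∫_{4}^{15/2} f(x) dx
where f(x) = \frac{2 e^{- \frac{2 x}{3}}}{3}
= - \frac{1}{e^{5}} + e^{- \frac{8}{3}}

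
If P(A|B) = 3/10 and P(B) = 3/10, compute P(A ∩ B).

By definition, P(A|B) = P(A ∩ B) / P(B)
So P(A ∩ B) = P(A|B) × P(B)
= 3/10 × 3/10
= 9/100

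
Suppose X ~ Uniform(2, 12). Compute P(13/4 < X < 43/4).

P(13/4 < X < 43/4) = ∫_{13/4}^{43/4} f(x) dx
where f(x) = \frac{1}{10}
= \frac{3}{4}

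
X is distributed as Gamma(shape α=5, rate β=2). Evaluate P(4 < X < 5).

P(4 < X < 5) = ∫_{4}^{5} f(x) dx
where f(x) = \frac{4 x^{4} e^{- 2 x}}{3}
= \frac{-1933 + 891 e^{2}}{3 e^{10}}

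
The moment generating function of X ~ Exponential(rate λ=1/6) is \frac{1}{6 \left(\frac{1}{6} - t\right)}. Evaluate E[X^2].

To find E[X^2], compute M^(2)(0):
M^(1)(t) = \frac{1}{6 \left(\frac{1}{6} - t\right)^{2}}
M^(2)(t) = \frac{1}{3 \left(\frac{1}{6} - t\right)^{3}}
M^(2)(0) = 72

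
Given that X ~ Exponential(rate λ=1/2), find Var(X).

For X ~ Exponential(rate λ=1/2):
Var(X) = 4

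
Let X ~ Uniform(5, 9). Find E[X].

For X ~ Uniform(5, 9), the expected value is:
E[X] = 7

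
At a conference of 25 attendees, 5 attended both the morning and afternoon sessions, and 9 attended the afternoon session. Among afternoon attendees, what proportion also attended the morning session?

P(A ∩ B) = 5/25 = 1/5
P(B) = 9/25
P(A|B) = P(A ∩ B) / P(B) = (1/5) / (9/25) = 5/9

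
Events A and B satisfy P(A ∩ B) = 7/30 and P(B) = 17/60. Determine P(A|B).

P(A|B) = P(A ∩ B) / P(B)
= (7/30) / (17/60)
= 14/17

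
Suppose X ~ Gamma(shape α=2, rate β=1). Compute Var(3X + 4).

For X ~ Gamma(shape α=2, rate β=1):
Var(X) = 2
Var(3X + 4) = (3)² × Var(X) = 9 × 2 = 18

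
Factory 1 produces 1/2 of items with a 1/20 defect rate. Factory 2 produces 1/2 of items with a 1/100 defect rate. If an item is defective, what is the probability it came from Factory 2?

Using Bayes' theorem:
P(F1) = 1/2, P(D|F1) = 1/20
P(F2) = 1/2, P(D|F2) = 1/100
P(D) = P(D|F1)P(F1) + P(D|F2)P(F2)
     = \frac{3}{100}
P(F2|D) = P(D|F2)P(F2) / P(D)
= \frac{1}{6}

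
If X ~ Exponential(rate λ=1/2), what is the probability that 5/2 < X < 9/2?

P(5/2 < X < 9/2) = ∫_{5/2}^{9/2} f(x) dx
where f(x) = \frac{e^{- \frac{x}{2}}}{2}
= - \frac{1 - e}{e^{\frac{9}{4}}}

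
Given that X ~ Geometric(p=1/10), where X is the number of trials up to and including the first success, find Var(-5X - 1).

For X ~ Geometric(p=1/10), where X is the number of trials up to and including the first success:
Var(X) = 90
Var(-5X - 1) = (-5)² × Var(X) = 25 × 90 = 2250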